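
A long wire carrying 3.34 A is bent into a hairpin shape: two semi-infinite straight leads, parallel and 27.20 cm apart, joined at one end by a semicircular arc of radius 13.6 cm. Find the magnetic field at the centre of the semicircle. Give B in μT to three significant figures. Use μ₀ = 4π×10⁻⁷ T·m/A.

B ≈ 12.6 μT

The semicircular arc contributes B_arc = μ₀I·π/(4πR) = μ₀I/(4R) = 7.72×10⁻⁶ T.
Each semi-infinite lead is at perpendicular distance R = 0.136 m from the centre, with the perpendicular foot at its near end, so it contributes μ₀I/(4πR); both point the same way, together 4.91×10⁻⁶ T.
Arc and leads all point the same direction: B = 7.72×10⁻⁶ + 4.91×10⁻⁶ = 1.26×10⁻⁵ T.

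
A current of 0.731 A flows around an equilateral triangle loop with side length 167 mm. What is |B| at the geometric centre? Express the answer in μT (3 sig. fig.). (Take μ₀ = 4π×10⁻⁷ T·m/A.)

Each side is a finite straight segment at perpendicular distance d = a/(2 tan(π/3)) = 0.04821 m from the centre, with end-angles ±π/3.
One side contributes B₁ = (μ₀I/4πd)·2 sin(π/3) = 2.63×10⁻⁶ T.
All 3 sides add in the same direction: B = 3 × 2.63×10⁻⁶ = 7.88×10⁻⁶ T.

B ≈ 7.88 μT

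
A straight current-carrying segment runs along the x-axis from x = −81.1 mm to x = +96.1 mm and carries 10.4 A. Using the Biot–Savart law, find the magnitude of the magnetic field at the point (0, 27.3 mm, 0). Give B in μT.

B ≈ 72.7 μT

For a finite straight segment, B = (μ₀I/4πd)(sinθ₁ + sinθ₂), where θ₁, θ₂ are the angles from the perpendicular to each end.
The perpendicular distance is d = 0.0273 m; the end-offsets along the wire are a = 0.0811 m and b = 0.0961 m.
sinθ₁ = 0.0811/√(0.0811²+0.0273²) = 0.9477; sinθ₂ = 0.0961/√(0.0961²+0.0273²) = 0.9619.
B = (4π×10⁻⁷ × 10.4) / (4π × 0.0273) × (0.9477 + 0.9619) = 7.27×10⁻⁵ T.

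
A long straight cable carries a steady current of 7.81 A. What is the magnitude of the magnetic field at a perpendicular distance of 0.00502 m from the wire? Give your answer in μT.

B ≈ 311 μT

For an infinitely long straight wire, B = μ₀I/(2πd).
B = (4π×10⁻⁷ × 7.81) / (2π × 0.00502) = 3.11×10⁻⁴ T.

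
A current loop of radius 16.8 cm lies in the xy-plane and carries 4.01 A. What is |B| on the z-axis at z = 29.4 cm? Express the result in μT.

On the axis of a circular loop, B = μ₀IR² / [2(R²+z²)^(3/2)].
R² + z² = (0.168)² + (0.294)² = 0.1147 m², and (R²+z²)^(3/2) = 3.88×10⁻² m³.
B = (4π×10⁻⁷ × 4.01 × 0.02822) / (2 × 3.88×10⁻²) = 1.83×10⁻⁶ T.

B ≈ 1.83 μT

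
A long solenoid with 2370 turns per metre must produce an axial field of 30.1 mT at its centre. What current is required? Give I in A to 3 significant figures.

I ≈ 10.1 A

Inside a long solenoid B = μ₀nI with n = 2370 m⁻¹, so I = B/(μ₀n).
I = 3.01×10⁻² / (4π×10⁻⁷ × 2370) = 10.1 A.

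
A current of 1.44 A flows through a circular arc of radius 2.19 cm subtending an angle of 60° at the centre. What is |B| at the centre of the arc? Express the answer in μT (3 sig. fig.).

B ≈ 6.89 μT

The Biot–Savart field of a circular arc at its centre is B = μ₀Iφ/(4πR), with φ = 1.047 rad.
B = (4π×10⁻⁷ × 1.44 × 1.047) / (4π × 0.0219) = 6.89×10⁻⁶ T.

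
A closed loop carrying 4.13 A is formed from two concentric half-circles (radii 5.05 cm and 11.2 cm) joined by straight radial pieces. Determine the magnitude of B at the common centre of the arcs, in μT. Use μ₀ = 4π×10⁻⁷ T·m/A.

B ≈ 14.1 μT

The radial connectors point toward the centre, so dl × r̂ = 0 and they contribute nothing.
Each semicircle gives μ₀I/(4R): inner arc 2.57×10⁻⁵ T, outer arc 1.16×10⁻⁵ T.
The two arcs carry current in opposite angular senses, so their fields oppose: B = |2.57×10⁻⁵ − 1.16×10⁻⁵| = 1.41×10⁻⁵ T.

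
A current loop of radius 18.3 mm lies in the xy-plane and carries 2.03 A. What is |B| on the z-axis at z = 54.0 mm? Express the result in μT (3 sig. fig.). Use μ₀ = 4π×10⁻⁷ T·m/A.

B ≈ 2.30 μT

On the axis of a circular loop, B = μ₀IR² / [2(R²+z²)^(3/2)].
R² + z² = (0.0183)² + (0.054)² = 0.003251 m², and (R²+z²)^(3/2) = 1.85×10⁻⁴ m³.
B = (4π×10⁻⁷ × 2.03 × 0.0003349) / (2 × 1.85×10⁻⁴) = 2.30×10⁻⁶ T.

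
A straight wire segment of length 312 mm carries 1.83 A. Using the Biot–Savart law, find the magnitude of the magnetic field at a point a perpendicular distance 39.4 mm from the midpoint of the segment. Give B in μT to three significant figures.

For a finite straight segment, B = (μ₀I/4πd)(sinθ₁ + sinθ₂), where θ₁, θ₂ are the angles from the perpendicular to each end.
The perpendicular from the point meets the wire at its midpoint, so each end is L/2 = 0.156 m away along the wire.
sinθ₁ = 0.156/√(0.156²+0.0394²) = 0.9696; sinθ₂ = 0.156/√(0.156²+0.0394²) = 0.9696.
B = (4π×10⁻⁷ × 1.83) / (4π × 0.0394) × (0.9696 + 0.9696) = 9.01×10⁻⁶ T.

B ≈ 9.01 μT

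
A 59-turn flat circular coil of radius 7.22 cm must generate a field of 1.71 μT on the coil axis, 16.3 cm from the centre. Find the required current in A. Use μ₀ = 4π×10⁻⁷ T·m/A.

For an N-turn coil, B = Nμ₀IR²/[2(R²+z²)^(3/2)] with R = 0.0722 m, z = 0.163 m, so I = 2B(R²+z²)^(3/2)/(Nμ₀R²) = 2 × 1.71×10⁻⁶ × 5.67×10⁻³ / (59 × 4π×10⁻⁷ × 0.005213) = 5.01×10⁻² A.

I ≈ 0.0501 A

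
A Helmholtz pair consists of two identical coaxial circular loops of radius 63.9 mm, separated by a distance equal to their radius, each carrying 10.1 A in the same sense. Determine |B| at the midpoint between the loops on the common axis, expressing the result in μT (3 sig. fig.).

Each loop contributes B = μ₀IR²/[2(R²+z²)^(3/2)] on the axis, with z measured from that loop.
Loop 1 (z = 0.03195 m): B₁ = 7.11×10⁻⁵ T. Loop 2 (z = 0.03195 m): B₂ = 7.11×10⁻⁵ T.
The fields add: B = B₁ + B₂ = 1.42×10⁻⁴ T.

B ≈ 142 μT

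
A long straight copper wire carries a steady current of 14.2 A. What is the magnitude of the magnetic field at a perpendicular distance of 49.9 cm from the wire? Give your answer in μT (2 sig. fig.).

B ≈ 5.7 μT

For an infinitely long straight wire, B = μ₀I/(2πd).
B = (4π×10⁻⁷ × 14.2) / (2π × 0.499) = 5.69×10⁻⁶ T.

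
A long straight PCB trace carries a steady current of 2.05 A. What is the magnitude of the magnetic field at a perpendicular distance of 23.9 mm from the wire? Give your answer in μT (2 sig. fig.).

For an infinitely long straight wire, B = μ₀I/(2πd).
B = (4π×10⁻⁷ × 2.05) / (2π × 0.0239) = 1.72×10⁻⁵ T.

B ≈ 17 μT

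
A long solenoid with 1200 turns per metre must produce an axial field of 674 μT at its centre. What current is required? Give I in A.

I ≈ 0.447 A

Inside a long solenoid B = μ₀nI with n = 1200 m⁻¹, so I = B/(μ₀n).
I = 6.74×10⁻⁴ / (4π×10⁻⁷ × 1200) = 0.447 A.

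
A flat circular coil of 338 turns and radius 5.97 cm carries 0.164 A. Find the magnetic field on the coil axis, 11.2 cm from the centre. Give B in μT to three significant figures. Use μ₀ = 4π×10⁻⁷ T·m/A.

For an N-turn flat coil, B = Nμ₀IR²/[2(R²+z²)^(3/2)] with R = 0.0597 m, z = 0.112 m.
B = 338 × 1.80×10⁻⁷ T = 6.07×10⁻⁵ T.

B ≈ 60.7 μT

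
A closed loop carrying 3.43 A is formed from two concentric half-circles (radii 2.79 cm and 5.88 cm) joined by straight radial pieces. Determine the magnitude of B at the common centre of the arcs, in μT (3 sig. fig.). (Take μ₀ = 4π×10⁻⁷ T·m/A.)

The radial connectors point toward the centre, so dl × r̂ = 0 and they contribute nothing.
Each semicircle gives μ₀I/(4R): inner arc 3.86×10⁻⁵ T, outer arc 1.83×10⁻⁵ T.
The two arcs carry current in opposite angular senses, so their fields oppose: B = |3.86×10⁻⁵ − 1.83×10⁻⁵| = 2.03×10⁻⁵ T.

B ≈ 20.3 μT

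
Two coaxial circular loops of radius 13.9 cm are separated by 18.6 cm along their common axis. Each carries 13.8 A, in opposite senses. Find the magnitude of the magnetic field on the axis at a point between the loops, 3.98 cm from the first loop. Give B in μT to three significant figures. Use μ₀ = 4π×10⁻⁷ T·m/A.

Each loop contributes B = μ₀IR²/[2(R²+z²)^(3/2)] on the axis, with z measured from that loop.
Loop 1 (z = 0.0398 m): B₁ = 5.54×10⁻⁵ T. Loop 2 (z = 0.1462 m): B₂ = 2.04×10⁻⁵ T.
The fields oppose: B = |B₁ − B₂| = 3.50×10⁻⁵ T.

B ≈ 35.0 μT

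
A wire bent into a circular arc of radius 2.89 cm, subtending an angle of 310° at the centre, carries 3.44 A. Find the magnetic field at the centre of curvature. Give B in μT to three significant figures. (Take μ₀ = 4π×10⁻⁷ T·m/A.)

B ≈ 64.4 μT

The Biot–Savart field of a circular arc at its centre is B = μ₀Iφ/(4πR), with φ = 5.411 rad.
B = (4π×10⁻⁷ × 3.44 × 5.411) / (4π × 0.0289) = 6.44×10⁻⁵ T.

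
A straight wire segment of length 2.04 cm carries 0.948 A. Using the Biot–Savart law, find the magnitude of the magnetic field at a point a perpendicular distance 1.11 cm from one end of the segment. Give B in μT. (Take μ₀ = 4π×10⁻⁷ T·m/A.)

B ≈ 7.50 μT

For a finite straight segment, B = (μ₀I/4πd)(sinθ₁ + sinθ₂), where θ₁, θ₂ are the angles from the perpendicular to each end.
The perpendicular foot is at one end, so the two end-offsets along the wire are 0 and L = 0.0204 m.
sinθ₁ = 0/√(0²+0.0111²) = 0.0000; sinθ₂ = 0.0204/√(0.0204²+0.0111²) = 0.8784.
B = (4π×10⁻⁷ × 0.948) / (4π × 0.0111) × (0.0000 + 0.8784) = 7.50×10⁻⁶ T.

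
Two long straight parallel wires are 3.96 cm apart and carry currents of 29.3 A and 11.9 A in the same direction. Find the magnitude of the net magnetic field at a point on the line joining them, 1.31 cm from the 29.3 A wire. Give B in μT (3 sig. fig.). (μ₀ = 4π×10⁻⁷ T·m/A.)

B ≈ 358 μT

Each long wire gives B = μ₀I/(2πd). Distances are d₁ = 0.0131 m and d₂ = 0.0265 m.
B₁ = 4.47×10⁻⁴ T, B₂ = 8.98×10⁻⁵ T.
Between parallel currents the two contributions point in opposite directions, so they subtract. B = |B₁ − B₂| = |4.47×10⁻⁴ − 8.98×10⁻⁵| = 3.58×10⁻⁴ T.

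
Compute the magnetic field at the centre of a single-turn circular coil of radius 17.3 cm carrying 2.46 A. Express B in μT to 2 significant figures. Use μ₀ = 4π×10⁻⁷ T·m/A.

B ≈ 8.9 μT

At the centre of a circular loop the Biot–Savart law gives B = μ₀I/(2R).
B = (4π×10⁻⁷ × 2.46) / (2 × 0.173) = 8.93×10⁻⁶ T.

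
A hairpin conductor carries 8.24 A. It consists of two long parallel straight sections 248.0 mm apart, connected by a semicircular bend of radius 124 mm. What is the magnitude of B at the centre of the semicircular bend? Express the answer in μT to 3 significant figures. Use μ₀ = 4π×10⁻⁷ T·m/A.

B ≈ 34.2 μT

The semicircular arc contributes B_arc = μ₀I·π/(4πR) = μ₀I/(4R) = 2.09×10⁻⁵ T.
Each semi-infinite lead is at perpendicular distance R = 0.124 m from the centre, with the perpendicular foot at its near end, so it contributes μ₀I/(4πR); both point the same way, together 1.33×10⁻⁵ T.
Arc and leads all point the same direction: B = 2.09×10⁻⁵ + 1.33×10⁻⁵ = 3.42×10⁻⁵ T.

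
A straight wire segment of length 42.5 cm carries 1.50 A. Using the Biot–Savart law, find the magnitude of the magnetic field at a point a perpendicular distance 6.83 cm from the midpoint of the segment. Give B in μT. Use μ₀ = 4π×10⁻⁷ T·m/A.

B ≈ 4.18 μT

For a finite straight segment, B = (μ₀I/4πd)(sinθ₁ + sinθ₂), where θ₁, θ₂ are the angles from the perpendicular to each end.
The perpendicular from the point meets the wire at its midpoint, so each end is L/2 = 0.2125 m away along the wire.
sinθ₁ = 0.2125/√(0.2125²+0.0683²) = 0.9520; sinθ₂ = 0.2125/√(0.2125²+0.0683²) = 0.9520.
B = (4π×10⁻⁷ × 1.50) / (4π × 0.0683) × (0.9520 + 0.9520) = 4.18×10⁻⁶ T.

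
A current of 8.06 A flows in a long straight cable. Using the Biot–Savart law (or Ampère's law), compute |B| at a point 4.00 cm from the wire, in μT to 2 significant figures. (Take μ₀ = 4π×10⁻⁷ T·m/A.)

For an infinitely long straight wire, B = μ₀I/(2πd).
B = (4π×10⁻⁷ × 8.06) / (2π × 0.04) = 4.03×10⁻⁵ T.

B ≈ 40 μT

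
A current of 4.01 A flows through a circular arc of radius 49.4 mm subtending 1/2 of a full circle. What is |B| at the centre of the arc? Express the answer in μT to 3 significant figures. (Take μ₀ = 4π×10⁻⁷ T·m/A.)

B ≈ 25.5 μT

The Biot–Savart field of a circular arc at its centre is B = μ₀Iφ/(4πR), with φ = 3.142 rad.
B = (4π×10⁻⁷ × 4.01 × 3.142) / (4π × 0.0494) = 2.55×10⁻⁵ T.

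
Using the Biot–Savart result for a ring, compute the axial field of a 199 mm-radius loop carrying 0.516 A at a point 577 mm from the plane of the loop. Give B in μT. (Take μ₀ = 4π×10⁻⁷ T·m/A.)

On the axis of a circular loop, B = μ₀IR² / [2(R²+z²)^(3/2)].
R² + z² = (0.199)² + (0.577)² = 0.3725 m², and (R²+z²)^(3/2) = 0.227 m³.
B = (4π×10⁻⁷ × 0.516 × 0.0396) / (2 × 0.227) = 5.65×10⁻⁸ T.

B ≈ 0.0565 μT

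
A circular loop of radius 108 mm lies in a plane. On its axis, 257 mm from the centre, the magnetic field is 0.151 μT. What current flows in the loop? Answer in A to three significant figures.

On the axis of a loop, B = μ₀IR²/[2(R²+z²)^(3/2)], so I = 2B(R²+z²)^(3/2)/(μ₀R²).
R² + z² = 0.01166 + 0.06605 = 0.07771 m²; raised to 3/2 gives 2.17×10⁻² m³.
I = 2 × 1.51×10⁻⁷ × 2.17×10⁻² / (1.26×10⁻⁶ × 0.01166) = 0.446 A.

I ≈ 0.446 A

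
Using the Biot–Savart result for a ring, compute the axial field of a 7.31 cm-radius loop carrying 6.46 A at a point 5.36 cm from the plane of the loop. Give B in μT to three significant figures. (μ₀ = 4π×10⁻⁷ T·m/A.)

B ≈ 29.1 μT

On the axis of a circular loop, B = μ₀IR² / [2(R²+z²)^(3/2)].
R² + z² = (0.0731)² + (0.0536)² = 0.008217 m², and (R²+z²)^(3/2) = 7.45×10⁻⁴ m³.
B = (4π×10⁻⁷ × 6.46 × 0.005344) / (2 × 7.45×10⁻⁴) = 2.91×10⁻⁵ T.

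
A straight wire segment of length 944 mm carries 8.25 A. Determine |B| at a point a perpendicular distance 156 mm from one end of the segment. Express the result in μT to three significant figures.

For a finite straight segment, B = (μ₀I/4πd)(sinθ₁ + sinθ₂), where θ₁, θ₂ are the angles from the perpendicular to each end.
The perpendicular foot is at one end, so the two end-offsets along the wire are 0 and L = 0.944 m.
sinθ₁ = 0/√(0²+0.156²) = 0.0000; sinθ₂ = 0.944/√(0.944²+0.156²) = 0.9866.
B = (4π×10⁻⁷ × 8.25) / (4π × 0.156) × (0.0000 + 0.9866) = 5.22×10⁻⁶ T.

B ≈ 5.22 μT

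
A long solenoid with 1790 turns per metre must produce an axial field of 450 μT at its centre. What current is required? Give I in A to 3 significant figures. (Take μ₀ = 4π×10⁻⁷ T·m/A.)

Inside a long solenoid B = μ₀nI with n = 1790 m⁻¹, so I = B/(μ₀n).
I = 4.50×10⁻⁴ / (4π×10⁻⁷ × 1790) = 0.200 A.

I ≈ 0.200 A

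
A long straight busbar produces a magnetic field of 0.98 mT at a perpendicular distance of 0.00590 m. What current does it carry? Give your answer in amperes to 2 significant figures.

For a long straight wire B = μ₀I/(2πd), so I = 2πdB/μ₀.
I = 2π × 0.0059 × 9.80×10⁻⁴ / (4π×10⁻⁷) = 28.9 A.

I ≈ 29 A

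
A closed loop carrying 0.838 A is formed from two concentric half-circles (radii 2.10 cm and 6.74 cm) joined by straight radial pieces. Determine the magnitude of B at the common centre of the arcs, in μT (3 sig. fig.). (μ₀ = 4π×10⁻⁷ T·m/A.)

B ≈ 8.63 μT

The radial connectors point toward the centre, so dl × r̂ = 0 and they contribute nothing.
Each semicircle gives μ₀I/(4R): inner arc 1.25×10⁻⁵ T, outer arc 3.91×10⁻⁶ T.
The two arcs carry current in opposite angular senses, so their fields oppose: B = |1.25×10⁻⁵ − 3.91×10⁻⁶| = 8.63×10⁻⁶ T.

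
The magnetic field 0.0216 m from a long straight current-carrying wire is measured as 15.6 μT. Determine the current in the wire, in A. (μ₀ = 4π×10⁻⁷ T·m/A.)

For a long straight wire B = μ₀I/(2πd), so I = 2πdB/μ₀.
I = 2π × 0.0216 × 1.56×10⁻⁵ / (4π×10⁻⁷) = 1.68 A.

I ≈ 1.68 A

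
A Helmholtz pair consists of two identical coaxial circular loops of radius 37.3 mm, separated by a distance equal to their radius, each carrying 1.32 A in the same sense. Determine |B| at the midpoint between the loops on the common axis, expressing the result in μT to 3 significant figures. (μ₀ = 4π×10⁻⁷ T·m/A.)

Each loop contributes B = μ₀IR²/[2(R²+z²)^(3/2)] on the axis, with z measured from that loop.
Loop 1 (z = 0.01865 m): B₁ = 1.59×10⁻⁵ T. Loop 2 (z = 0.01865 m): B₂ = 1.59×10⁻⁵ T.
The fields add: B = B₁ + B₂ = 3.18×10⁻⁵ T.

B ≈ 31.8 μT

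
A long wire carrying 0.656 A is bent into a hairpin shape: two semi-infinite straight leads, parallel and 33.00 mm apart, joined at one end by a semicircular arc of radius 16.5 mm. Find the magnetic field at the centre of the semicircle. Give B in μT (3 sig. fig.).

The semicircular arc contributes B_arc = μ₀I·π/(4πR) = μ₀I/(4R) = 1.25×10⁻⁵ T.
Each semi-infinite lead is at perpendicular distance R = 0.0165 m from the centre, with the perpendicular foot at its near end, so it contributes μ₀I/(4πR); both point the same way, together 7.95×10⁻⁶ T.
Arc and leads all point the same direction: B = 1.25×10⁻⁵ + 7.95×10⁻⁶ = 2.04×10⁻⁵ T.

B ≈ 20.4 μT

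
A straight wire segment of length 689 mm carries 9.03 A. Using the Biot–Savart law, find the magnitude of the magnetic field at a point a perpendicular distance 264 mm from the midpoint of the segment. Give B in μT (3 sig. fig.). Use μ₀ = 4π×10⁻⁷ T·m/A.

B ≈ 5.43 μT

For a finite straight segment, B = (μ₀I/4πd)(sinθ₁ + sinθ₂), where θ₁, θ₂ are the angles from the perpendicular to each end.
The perpendicular from the point meets the wire at its midpoint, so each end is L/2 = 0.3445 m away along the wire.
sinθ₁ = 0.3445/√(0.3445²+0.264²) = 0.7937; sinθ₂ = 0.3445/√(0.3445²+0.264²) = 0.7937.
B = (4π×10⁻⁷ × 9.03) / (4π × 0.264) × (0.7937 + 0.7937) = 5.43×10⁻⁶ T.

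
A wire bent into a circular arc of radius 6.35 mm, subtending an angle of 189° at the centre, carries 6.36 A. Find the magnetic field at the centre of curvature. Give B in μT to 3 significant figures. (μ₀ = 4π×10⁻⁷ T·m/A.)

B ≈ 330 μT

The Biot–Savart field of a circular arc at its centre is B = μ₀Iφ/(4πR), with φ = 3.299 rad.
B = (4π×10⁻⁷ × 6.36 × 3.299) / (4π × 0.00635) = 3.30×10⁻⁴ T.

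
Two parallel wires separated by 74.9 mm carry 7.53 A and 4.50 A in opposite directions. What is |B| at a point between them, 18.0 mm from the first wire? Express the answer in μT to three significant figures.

Each long wire gives B = μ₀I/(2πd). Distances are d₁ = 0.018 m and d₂ = 0.0569 m.
B₁ = 8.37×10⁻⁵ T, B₂ = 1.58×10⁻⁵ T.
Between antiparallel currents both contributions point the same way, so they add. B = B₁ + B₂ = 8.37×10⁻⁵ + 1.58×10⁻⁵ = 9.95×10⁻⁵ T.

B ≈ 99.5 μT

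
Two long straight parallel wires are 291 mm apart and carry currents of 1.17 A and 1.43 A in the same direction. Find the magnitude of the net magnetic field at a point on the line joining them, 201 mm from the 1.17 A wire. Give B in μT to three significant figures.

B ≈ 2.01 μT

Each long wire gives B = μ₀I/(2πd). Distances are d₁ = 0.201 m and d₂ = 0.09 m.
B₁ = 1.16×10⁻⁶ T, B₂ = 3.18×10⁻⁶ T.
Between parallel currents the two contributions point in opposite directions, so they subtract. B = |B₁ − B₂| = |1.16×10⁻⁶ − 3.18×10⁻⁶| = 2.01×10⁻⁶ T.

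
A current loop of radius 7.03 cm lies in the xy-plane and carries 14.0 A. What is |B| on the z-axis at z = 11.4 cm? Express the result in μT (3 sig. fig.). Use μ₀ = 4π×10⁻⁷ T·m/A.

B ≈ 18.1 μT

On the axis of a circular loop, B = μ₀IR² / [2(R²+z²)^(3/2)].
R² + z² = (0.0703)² + (0.114)² = 0.01794 m², and (R²+z²)^(3/2) = 2.40×10⁻³ m³.
B = (4π×10⁻⁷ × 14.0 × 0.004942) / (2 × 2.40×10⁻³) = 1.81×10⁻⁵ T.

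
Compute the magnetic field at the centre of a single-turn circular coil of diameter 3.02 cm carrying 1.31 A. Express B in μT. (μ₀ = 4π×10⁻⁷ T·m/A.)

At the centre of a circular loop the Biot–Savart law gives B = μ₀I/(2R) (so R = 0.0151 m).
B = (4π×10⁻⁷ × 1.31) / (2 × 0.0151) = 5.45×10⁻⁵ T.

B ≈ 54.5 μT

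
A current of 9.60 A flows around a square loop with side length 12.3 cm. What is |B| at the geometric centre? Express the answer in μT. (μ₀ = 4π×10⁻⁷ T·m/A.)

B ≈ 88.3 μT

Each side is a finite straight segment at perpendicular distance d = a/(2 tan(π/4)) = 0.0615 m from the centre, with end-angles ±π/4.
One side contributes B₁ = (μ₀I/4πd)·2 sin(π/4) = 2.21×10⁻⁵ T.
All 4 sides add in the same direction: B = 4 × 2.21×10⁻⁵ = 8.83×10⁻⁵ T.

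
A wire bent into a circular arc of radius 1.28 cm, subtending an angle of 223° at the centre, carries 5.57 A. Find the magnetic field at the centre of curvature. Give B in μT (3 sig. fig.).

B ≈ 169 μT

The Biot–Savart field of a circular arc at its centre is B = μ₀Iφ/(4πR), with φ = 3.892 rad.
B = (4π×10⁻⁷ × 5.57 × 3.892) / (4π × 0.0128) = 1.69×10⁻⁴ T.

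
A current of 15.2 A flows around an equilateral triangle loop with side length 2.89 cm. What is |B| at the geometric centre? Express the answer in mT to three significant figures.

B ≈ 0.947 mT

Each side is a finite straight segment at perpendicular distance d = a/(2 tan(π/3)) = 0.008343 m from the centre, with end-angles ±π/3.
One side contributes B₁ = (μ₀I/4πd)·2 sin(π/3) = 3.16×10⁻⁴ T.
All 3 sides add in the same direction: B = 3 × 3.16×10⁻⁴ = 9.47×10⁻⁴ T.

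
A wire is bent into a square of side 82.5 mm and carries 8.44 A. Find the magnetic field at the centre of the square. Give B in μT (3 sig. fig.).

Each side is a finite straight segment at perpendicular distance d = a/(2 tan(π/4)) = 0.04125 m from the centre, with end-angles ±π/4.
One side contributes B₁ = (μ₀I/4πd)·2 sin(π/4) = 2.89×10⁻⁵ T.
All 4 sides add in the same direction: B = 4 × 2.89×10⁻⁵ = 1.16×10⁻⁴ T.

B ≈ 116 μT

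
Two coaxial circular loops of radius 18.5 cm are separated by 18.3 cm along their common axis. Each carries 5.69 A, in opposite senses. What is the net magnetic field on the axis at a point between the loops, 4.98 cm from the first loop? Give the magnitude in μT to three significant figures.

Each loop contributes B = μ₀IR²/[2(R²+z²)^(3/2)] on the axis, with z measured from that loop.
Loop 1 (z = 0.0498 m): B₁ = 1.74×10⁻⁵ T. Loop 2 (z = 0.1332 m): B₂ = 1.03×10⁻⁵ T.
The fields oppose: B = |B₁ − B₂| = 7.07×10⁻⁶ T.

B ≈ 7.07 μT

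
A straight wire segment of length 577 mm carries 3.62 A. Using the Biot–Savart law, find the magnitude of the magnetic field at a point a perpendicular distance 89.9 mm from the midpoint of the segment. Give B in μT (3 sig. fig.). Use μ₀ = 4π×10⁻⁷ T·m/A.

B ≈ 7.69 μT

For a finite straight segment, B = (μ₀I/4πd)(sinθ₁ + sinθ₂), where θ₁, θ₂ are the angles from the perpendicular to each end.
The perpendicular from the point meets the wire at its midpoint, so each end is L/2 = 0.2885 m away along the wire.
sinθ₁ = 0.2885/√(0.2885²+0.0899²) = 0.9547; sinθ₂ = 0.2885/√(0.2885²+0.0899²) = 0.9547.
B = (4π×10⁻⁷ × 3.62) / (4π × 0.0899) × (0.9547 + 0.9547) = 7.69×10⁻⁶ T.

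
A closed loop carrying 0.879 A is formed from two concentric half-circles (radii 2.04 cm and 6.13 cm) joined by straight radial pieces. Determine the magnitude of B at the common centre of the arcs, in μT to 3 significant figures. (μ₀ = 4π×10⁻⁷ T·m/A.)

The radial connectors point toward the centre, so dl × r̂ = 0 and they contribute nothing.
Each semicircle gives μ₀I/(4R): inner arc 1.35×10⁻⁵ T, outer arc 4.50×10⁻⁶ T.
The two arcs carry current in opposite angular senses, so their fields oppose: B = |1.35×10⁻⁵ − 4.50×10⁻⁶| = 9.03×10⁻⁶ T.

B ≈ 9.03 μT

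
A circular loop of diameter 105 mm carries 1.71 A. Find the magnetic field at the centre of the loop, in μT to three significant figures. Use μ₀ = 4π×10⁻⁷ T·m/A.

At the centre of a circular loop the Biot–Savart law gives B = μ₀I/(2R) (so R = 0.0525 m).
B = (4π×10⁻⁷ × 1.71) / (2 × 0.0525) = 2.05×10⁻⁵ T.

B ≈ 20.5 μT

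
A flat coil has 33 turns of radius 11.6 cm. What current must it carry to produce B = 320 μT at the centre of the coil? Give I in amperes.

I ≈ 1.79 A

For an N-turn coil, B = Nμ₀I/(2R) with R = 0.116 m, so I = 2RB/(Nμ₀) = 2 × 0.116 × 3.20×10⁻⁴ / (33 × 4π×10⁻⁷) = 1.79 A.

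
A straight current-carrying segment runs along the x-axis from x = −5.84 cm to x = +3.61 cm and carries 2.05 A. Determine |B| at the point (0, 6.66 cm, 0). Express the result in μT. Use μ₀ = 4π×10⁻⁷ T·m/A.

B ≈ 3.50 μT

For a finite straight segment, B = (μ₀I/4πd)(sinθ₁ + sinθ₂), where θ₁, θ₂ are the angles from the perpendicular to each end.
The perpendicular distance is d = 0.0666 m; the end-offsets along the wire are a = 0.0584 m and b = 0.0361 m.
sinθ₁ = 0.0584/√(0.0584²+0.0666²) = 0.6593; sinθ₂ = 0.0361/√(0.0361²+0.0666²) = 0.4765.
B = (4π×10⁻⁷ × 2.05) / (4π × 0.0666) × (0.6593 + 0.4765) = 3.50×10⁻⁶ T.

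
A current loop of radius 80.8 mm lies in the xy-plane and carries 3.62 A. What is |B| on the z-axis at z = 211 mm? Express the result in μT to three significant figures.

On the axis of a circular loop, B = μ₀IR² / [2(R²+z²)^(3/2)].
R² + z² = (0.0808)² + (0.211)² = 0.05105 m², and (R²+z²)^(3/2) = 1.15×10⁻² m³.
B = (4π×10⁻⁷ × 3.62 × 0.006529) / (2 × 1.15×10⁻²) = 1.29×10⁻⁶ T.

B ≈ 1.29 μT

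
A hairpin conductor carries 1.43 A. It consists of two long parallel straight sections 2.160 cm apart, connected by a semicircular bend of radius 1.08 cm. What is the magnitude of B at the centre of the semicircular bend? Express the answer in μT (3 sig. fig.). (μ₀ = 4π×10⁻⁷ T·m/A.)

B ≈ 68.1 μT

The semicircular arc contributes B_arc = μ₀I·π/(4πR) = μ₀I/(4R) = 4.16×10⁻⁵ T.
Each semi-infinite lead is at perpendicular distance R = 0.0108 m from the centre, with the perpendicular foot at its near end, so it contributes μ₀I/(4πR); both point the same way, together 2.65×10⁻⁵ T.
Arc and leads all point the same direction: B = 4.16×10⁻⁵ + 2.65×10⁻⁵ = 6.81×10⁻⁵ T.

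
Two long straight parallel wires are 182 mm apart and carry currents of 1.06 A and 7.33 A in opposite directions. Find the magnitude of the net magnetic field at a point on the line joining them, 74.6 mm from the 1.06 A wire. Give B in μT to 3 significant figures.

B ≈ 16.5 μT

Each long wire gives B = μ₀I/(2πd). Distances are d₁ = 0.0746 m and d₂ = 0.1074 m.
B₁ = 2.84×10⁻⁶ T, B₂ = 1.36×10⁻⁵ T.
Between antiparallel currents both contributions point the same way, so they add. B = B₁ + B₂ = 2.84×10⁻⁶ + 1.36×10⁻⁵ = 1.65×10⁻⁵ T.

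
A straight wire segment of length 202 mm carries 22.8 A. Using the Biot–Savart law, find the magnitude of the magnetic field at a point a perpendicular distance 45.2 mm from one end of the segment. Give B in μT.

B ≈ 49.2 μT

For a finite straight segment, B = (μ₀I/4πd)(sinθ₁ + sinθ₂), where θ₁, θ₂ are the angles from the perpendicular to each end.
The perpendicular foot is at one end, so the two end-offsets along the wire are 0 and L = 0.202 m.
sinθ₁ = 0/√(0²+0.0452²) = 0.0000; sinθ₂ = 0.202/√(0.202²+0.0452²) = 0.9759.
B = (4π×10⁻⁷ × 22.8) / (4π × 0.0452) × (0.0000 + 0.9759) = 4.92×10⁻⁵ T.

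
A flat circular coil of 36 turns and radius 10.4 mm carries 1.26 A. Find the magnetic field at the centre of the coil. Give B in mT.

For an N-turn flat coil, B = Nμ₀I/(2R) with R = 0.0104 m.
B = 36 × 7.61×10⁻⁵ T = 2.74×10⁻³ T.

B ≈ 2.74 mT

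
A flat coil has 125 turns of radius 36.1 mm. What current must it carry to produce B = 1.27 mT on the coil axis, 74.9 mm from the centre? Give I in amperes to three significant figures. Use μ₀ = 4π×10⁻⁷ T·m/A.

For an N-turn coil, B = Nμ₀IR²/[2(R²+z²)^(3/2)] with R = 0.0361 m, z = 0.0749 m, so I = 2B(R²+z²)^(3/2)/(Nμ₀R²) = 2 × 1.27×10⁻³ × 5.75×10⁻⁴ / (125 × 4π×10⁻⁷ × 0.001303) = 7.13 A.

I ≈ 7.13 A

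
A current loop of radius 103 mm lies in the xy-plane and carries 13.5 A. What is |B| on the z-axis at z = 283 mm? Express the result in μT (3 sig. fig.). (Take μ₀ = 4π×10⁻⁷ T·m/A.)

B ≈ 3.29 μT

On the axis of a circular loop, B = μ₀IR² / [2(R²+z²)^(3/2)].
R² + z² = (0.103)² + (0.283)² = 0.0907 m², and (R²+z²)^(3/2) = 2.73×10⁻² m³.
B = (4π×10⁻⁷ × 13.5 × 0.01061) / (2 × 2.73×10⁻²) = 3.29×10⁻⁶ T.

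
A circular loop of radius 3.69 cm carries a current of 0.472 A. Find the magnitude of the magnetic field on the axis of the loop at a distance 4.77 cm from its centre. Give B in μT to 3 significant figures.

B ≈ 1.84 μT

On the axis of a circular loop, B = μ₀IR² / [2(R²+z²)^(3/2)].
R² + z² = (0.0369)² + (0.0477)² = 0.003637 m², and (R²+z²)^(3/2) = 2.19×10⁻⁴ m³.
B = (4π×10⁻⁷ × 0.472 × 0.001362) / (2 × 2.19×10⁻⁴) = 1.84×10⁻⁶ T.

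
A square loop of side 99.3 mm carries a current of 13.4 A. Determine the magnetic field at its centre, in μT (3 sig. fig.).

B ≈ 153 μT

Each side is a finite straight segment at perpendicular distance d = a/(2 tan(π/4)) = 0.04965 m from the centre, with end-angles ±π/4.
One side contributes B₁ = (μ₀I/4πd)·2 sin(π/4) = 3.82×10⁻⁵ T.
All 4 sides add in the same direction: B = 4 × 3.82×10⁻⁵ = 1.53×10⁻⁴ T.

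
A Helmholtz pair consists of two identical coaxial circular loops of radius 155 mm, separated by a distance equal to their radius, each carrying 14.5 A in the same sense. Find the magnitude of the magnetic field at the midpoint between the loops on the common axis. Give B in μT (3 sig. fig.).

B ≈ 84.1 μT

Each loop contributes B = μ₀IR²/[2(R²+z²)^(3/2)] on the axis, with z measured from that loop.
Loop 1 (z = 0.0775 m): B₁ = 4.21×10⁻⁵ T. Loop 2 (z = 0.0775 m): B₂ = 4.21×10⁻⁵ T.
The fields add: B = B₁ + B₂ = 8.41×10⁻⁵ T.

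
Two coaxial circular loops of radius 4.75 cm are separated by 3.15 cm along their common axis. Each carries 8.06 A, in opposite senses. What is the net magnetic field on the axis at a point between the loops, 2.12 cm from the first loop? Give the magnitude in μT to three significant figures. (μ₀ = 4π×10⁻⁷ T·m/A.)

Each loop contributes B = μ₀IR²/[2(R²+z²)^(3/2)] on the axis, with z measured from that loop.
Loop 1 (z = 0.0212 m): B₁ = 8.12×10⁻⁵ T. Loop 2 (z = 0.0103 m): B₂ = 9.95×10⁻⁵ T.
The fields oppose: B = |B₁ − B₂| = 1.83×10⁻⁵ T.

B ≈ 18.3 μT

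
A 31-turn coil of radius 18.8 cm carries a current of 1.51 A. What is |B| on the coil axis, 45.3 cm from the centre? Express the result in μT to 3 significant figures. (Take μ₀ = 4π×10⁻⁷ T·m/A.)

For an N-turn flat coil, B = Nμ₀IR²/[2(R²+z²)^(3/2)] with R = 0.188 m, z = 0.453 m.
B = 31 × 2.84×10⁻⁷ T = 8.81×10⁻⁶ T.

B ≈ 8.81 μT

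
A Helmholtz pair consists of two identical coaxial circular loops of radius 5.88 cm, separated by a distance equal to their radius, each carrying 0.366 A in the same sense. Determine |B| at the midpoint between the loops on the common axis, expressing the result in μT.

B ≈ 5.60 μT

Each loop contributes B = μ₀IR²/[2(R²+z²)^(3/2)] on the axis, with z measured from that loop.
Loop 1 (z = 0.0294 m): B₁ = 2.80×10⁻⁶ T. Loop 2 (z = 0.0294 m): B₂ = 2.80×10⁻⁶ T.
The fields add: B = B₁ + B₂ = 5.60×10⁻⁶ T.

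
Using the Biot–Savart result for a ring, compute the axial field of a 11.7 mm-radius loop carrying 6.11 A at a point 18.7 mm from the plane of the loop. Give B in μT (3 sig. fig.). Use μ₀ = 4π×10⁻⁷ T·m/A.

B ≈ 49.0 μT

On the axis of a circular loop, B = μ₀IR² / [2(R²+z²)^(3/2)].
R² + z² = (0.0117)² + (0.0187)² = 0.0004866 m², and (R²+z²)^(3/2) = 1.07×10⁻⁵ m³.
B = (4π×10⁻⁷ × 6.11 × 0.0001369) / (2 × 1.07×10⁻⁵) = 4.90×10⁻⁵ T.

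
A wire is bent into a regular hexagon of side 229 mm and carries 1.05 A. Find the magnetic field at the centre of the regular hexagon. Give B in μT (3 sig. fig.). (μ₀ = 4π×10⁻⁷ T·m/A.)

Each side is a finite straight segment at perpendicular distance d = a/(2 tan(π/6)) = 0.1983 m from the centre, with end-angles ±π/6.
One side contributes B₁ = (μ₀I/4πd)·2 sin(π/6) = 5.29×10⁻⁷ T.
All 6 sides add in the same direction: B = 6 × 5.29×10⁻⁷ = 3.18×10⁻⁶ T.

B ≈ 3.18 μT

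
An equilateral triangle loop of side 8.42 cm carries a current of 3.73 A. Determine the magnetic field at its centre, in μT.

Each side is a finite straight segment at perpendicular distance d = a/(2 tan(π/3)) = 0.02431 m from the centre, with end-angles ±π/3.
One side contributes B₁ = (μ₀I/4πd)·2 sin(π/3) = 2.66×10⁻⁵ T.
All 3 sides add in the same direction: B = 3 × 2.66×10⁻⁵ = 7.97×10⁻⁵ T.

B ≈ 79.7 μT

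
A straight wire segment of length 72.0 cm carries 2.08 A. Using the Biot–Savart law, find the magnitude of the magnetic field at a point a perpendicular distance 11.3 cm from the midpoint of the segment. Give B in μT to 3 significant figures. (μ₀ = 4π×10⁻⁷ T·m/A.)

For a finite straight segment, B = (μ₀I/4πd)(sinθ₁ + sinθ₂), where θ₁, θ₂ are the angles from the perpendicular to each end.
The perpendicular from the point meets the wire at its midpoint, so each end is L/2 = 0.36 m away along the wire.
sinθ₁ = 0.36/√(0.36²+0.113²) = 0.9541; sinθ₂ = 0.36/√(0.36²+0.113²) = 0.9541.
B = (4π×10⁻⁷ × 2.08) / (4π × 0.113) × (0.9541 + 0.9541) = 3.51×10⁻⁶ T.

B ≈ 3.51 μT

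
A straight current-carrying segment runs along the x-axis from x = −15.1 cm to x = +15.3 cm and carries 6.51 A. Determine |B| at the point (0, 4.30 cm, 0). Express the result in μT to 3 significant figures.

B ≈ 29.1 μT

For a finite straight segment, B = (μ₀I/4πd)(sinθ₁ + sinθ₂), where θ₁, θ₂ are the angles from the perpendicular to each end.
The perpendicular distance is d = 0.043 m; the end-offsets along the wire are a = 0.151 m and b = 0.153 m.
sinθ₁ = 0.151/√(0.151²+0.043²) = 0.9618; sinθ₂ = 0.153/√(0.153²+0.043²) = 0.9627.
B = (4π×10⁻⁷ × 6.51) / (4π × 0.043) × (0.9618 + 0.9627) = 2.91×10⁻⁵ T.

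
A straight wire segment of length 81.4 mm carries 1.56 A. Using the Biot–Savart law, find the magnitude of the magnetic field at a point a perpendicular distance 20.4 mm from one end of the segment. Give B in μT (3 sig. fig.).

B ≈ 7.42 μT

For a finite straight segment, B = (μ₀I/4πd)(sinθ₁ + sinθ₂), where θ₁, θ₂ are the angles from the perpendicular to each end.
The perpendicular foot is at one end, so the two end-offsets along the wire are 0 and L = 0.0814 m.
sinθ₁ = 0/√(0²+0.0204²) = 0.0000; sinθ₂ = 0.0814/√(0.0814²+0.0204²) = 0.9700.
B = (4π×10⁻⁷ × 1.56) / (4π × 0.0204) × (0.0000 + 0.9700) = 7.42×10⁻⁶ T.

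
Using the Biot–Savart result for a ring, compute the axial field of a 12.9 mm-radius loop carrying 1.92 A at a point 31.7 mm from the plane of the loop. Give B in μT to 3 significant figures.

On the axis of a circular loop, B = μ₀IR² / [2(R²+z²)^(3/2)].
R² + z² = (0.0129)² + (0.0317)² = 0.001171 m², and (R²+z²)^(3/2) = 4.01×10⁻⁵ m³.
B = (4π×10⁻⁷ × 1.92 × 0.0001664) / (2 × 4.01×10⁻⁵) = 5.01×10⁻⁶ T.

B ≈ 5.01 μT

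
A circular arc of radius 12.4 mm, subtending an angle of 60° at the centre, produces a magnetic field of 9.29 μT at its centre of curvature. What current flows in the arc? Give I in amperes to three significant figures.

I ≈ 1.10 A

For a circular arc, B = μ₀Iφ/(4πR) with φ in radians; here φ = 1.047 rad.
So I = 4πRB/(μ₀φ) = 4π × 0.0124 × 9.29×10⁻⁶ / (4π×10⁻⁷ × 1.047) = 1.10 A.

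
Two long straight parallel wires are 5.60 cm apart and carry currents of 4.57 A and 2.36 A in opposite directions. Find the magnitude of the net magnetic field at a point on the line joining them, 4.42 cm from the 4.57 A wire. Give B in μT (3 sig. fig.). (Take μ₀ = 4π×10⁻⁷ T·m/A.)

B ≈ 60.7 μT

Each long wire gives B = μ₀I/(2πd). Distances are d₁ = 0.0442 m and d₂ = 0.0118 m.
B₁ = 2.07×10⁻⁵ T, B₂ = 4.00×10⁻⁵ T.
Between antiparallel currents both contributions point the same way, so they add. B = B₁ + B₂ = 2.07×10⁻⁵ + 4.00×10⁻⁵ = 6.07×10⁻⁵ T.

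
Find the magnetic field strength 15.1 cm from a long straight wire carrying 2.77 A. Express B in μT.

For an infinitely long straight wire, B = μ₀I/(2πd).
B = (4π×10⁻⁷ × 2.77) / (2π × 0.151) = 3.67×10⁻⁶ T.

B ≈ 3.67 μT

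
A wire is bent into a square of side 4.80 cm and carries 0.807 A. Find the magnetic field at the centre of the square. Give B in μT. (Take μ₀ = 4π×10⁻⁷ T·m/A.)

Each side is a finite straight segment at perpendicular distance d = a/(2 tan(π/4)) = 0.024 m from the centre, with end-angles ±π/4.
One side contributes B₁ = (μ₀I/4πd)·2 sin(π/4) = 4.76×10⁻⁶ T.
All 4 sides add in the same direction: B = 4 × 4.76×10⁻⁶ = 1.90×10⁻⁵ T.

B ≈ 19.0 μT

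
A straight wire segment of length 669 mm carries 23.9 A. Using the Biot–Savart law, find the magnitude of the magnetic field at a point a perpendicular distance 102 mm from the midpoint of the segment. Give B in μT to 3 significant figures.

For a finite straight segment, B = (μ₀I/4πd)(sinθ₁ + sinθ₂), where θ₁, θ₂ are the angles from the perpendicular to each end.
The perpendicular from the point meets the wire at its midpoint, so each end is L/2 = 0.3345 m away along the wire.
sinθ₁ = 0.3345/√(0.3345²+0.102²) = 0.9565; sinθ₂ = 0.3345/√(0.3345²+0.102²) = 0.9565.
B = (4π×10⁻⁷ × 23.9) / (4π × 0.102) × (0.9565 + 0.9565) = 4.48×10⁻⁵ T.

B ≈ 44.8 μT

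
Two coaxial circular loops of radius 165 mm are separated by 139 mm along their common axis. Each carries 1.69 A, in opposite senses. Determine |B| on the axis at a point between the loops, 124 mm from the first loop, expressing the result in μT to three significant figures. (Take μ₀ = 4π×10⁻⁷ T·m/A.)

B ≈ 3.07 μT

Each loop contributes B = μ₀IR²/[2(R²+z²)^(3/2)] on the axis, with z measured from that loop.
Loop 1 (z = 0.124 m): B₁ = 3.29×10⁻⁶ T. Loop 2 (z = 0.015 m): B₂ = 6.36×10⁻⁶ T.
The fields oppose: B = |B₁ − B₂| = 3.07×10⁻⁶ T.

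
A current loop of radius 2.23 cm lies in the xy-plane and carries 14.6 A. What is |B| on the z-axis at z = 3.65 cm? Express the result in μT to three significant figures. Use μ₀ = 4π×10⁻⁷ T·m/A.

On the axis of a circular loop, B = μ₀IR² / [2(R²+z²)^(3/2)].
R² + z² = (0.0223)² + (0.0365)² = 0.00183 m², and (R²+z²)^(3/2) = 7.83×10⁻⁵ m³.
B = (4π×10⁻⁷ × 14.6 × 0.0004973) / (2 × 7.83×10⁻⁵) = 5.83×10⁻⁵ T.

B ≈ 58.3 μT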